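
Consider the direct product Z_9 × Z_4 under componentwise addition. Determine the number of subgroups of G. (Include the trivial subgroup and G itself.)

|G| = 36, so by Lagrange every subgroup order divides 36. Divisors: 1, 2, 3, 4, 6, 9, 12, 18, 36.
Subgroups by order — order 1: 1; order 2: 1; order 3: 1; order 4: 1; order 6: 1; order 9: 1; order 12: 1; order 18: 1; order 36: 1.
Total: 1 + 1 + 1 + 1 + 1 + 1 + 1 + 1 + 1 = 9.

9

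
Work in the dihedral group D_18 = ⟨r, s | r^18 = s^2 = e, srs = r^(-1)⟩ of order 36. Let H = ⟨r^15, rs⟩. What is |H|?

12

|⟨r^15⟩| = 6 and |⟨rs⟩| = 2, so |H| is a multiple of lcm(6, 2) = 6 and divides |G| = 36.
Closing under the operation: H = {e, r^3, r^6, r^9, r^12, r^15, rs, r^4s, r^7s, r^10s, r^13s, r^16s}, so |H| = 12.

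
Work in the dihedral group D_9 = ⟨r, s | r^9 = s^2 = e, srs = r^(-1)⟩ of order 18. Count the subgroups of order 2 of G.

9

|G| = 18 and 2 | 18, so subgroups of order 2 are possible by Lagrange.
The subgroups of order 2 are: {e, r^2s}; {e, r^3s}; {e, r^4s}; {e, r^5s}; … (9 in all).
So G has 9 subgroups of order 2.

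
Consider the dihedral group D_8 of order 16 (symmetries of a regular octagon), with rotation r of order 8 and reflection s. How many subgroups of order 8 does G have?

3

|G| = 16 and 8 | 16, so subgroups of order 8 are possible by Lagrange.
The subgroups of order 8 are: {e, r, r^2, r^3, r^4, r^5, r^6, r^7}; {e, r^2, r^4, r^6, s, r^2s, r^4s, r^6s}; {e, r^2, r^4, r^6, rs, r^3s, r^5s, r^7s}.
So G has 3 subgroups of order 8.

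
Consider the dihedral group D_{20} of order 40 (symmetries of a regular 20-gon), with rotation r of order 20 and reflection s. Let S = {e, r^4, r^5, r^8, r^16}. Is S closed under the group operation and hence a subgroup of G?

No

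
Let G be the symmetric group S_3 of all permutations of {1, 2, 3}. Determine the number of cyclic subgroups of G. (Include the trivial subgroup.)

Each element a generates a cyclic subgroup ⟨a⟩; distinct elements may generate the same one (a cyclic group of order d has φ(d) generators).
Cyclic subgroups by order — order 1: 1; order 2: 3; order 3: 1.
Total: 5.

5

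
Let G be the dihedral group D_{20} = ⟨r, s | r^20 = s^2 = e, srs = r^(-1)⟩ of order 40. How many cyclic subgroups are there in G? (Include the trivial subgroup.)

Each element a generates a cyclic subgroup ⟨a⟩; distinct elements may generate the same one (a cyclic group of order d has φ(d) generators).
Cyclic subgroups by order — order 1: 1; order 2: 21; order 4: 1; order 5: 1; order 10: 1; order 20: 1.
Total: 26.

26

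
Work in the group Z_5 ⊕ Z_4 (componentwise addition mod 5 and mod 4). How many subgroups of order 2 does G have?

1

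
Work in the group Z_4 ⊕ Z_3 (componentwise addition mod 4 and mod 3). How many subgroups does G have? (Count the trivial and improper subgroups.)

|G| = 12, so by Lagrange every subgroup order divides 12. Divisors: 1, 2, 3, 4, 6, 12.
Subgroups by order — order 1: 1; order 2: 1; order 3: 1; order 4: 1; order 6: 1; order 12: 1.
Total: 1 + 1 + 1 + 1 + 1 + 1 = 6.

6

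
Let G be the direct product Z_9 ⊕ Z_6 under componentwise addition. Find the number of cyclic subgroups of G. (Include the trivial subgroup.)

16

A cyclic subgroup of order d is generated by each of its φ(d) elements of order d, so the cyclic subgroups of order d number (#elements of order d)/φ(d).
Cyclic subgroups by order — order 1: 1; order 2: 1; order 3: 4; order 6: 4; order 9: 3; order 18: 3.
Total: 16.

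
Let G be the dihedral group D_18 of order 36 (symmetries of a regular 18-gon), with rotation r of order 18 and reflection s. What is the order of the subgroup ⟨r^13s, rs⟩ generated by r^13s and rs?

6

|⟨r^13s⟩| = 2 and |⟨rs⟩| = 2, so |H| is a multiple of lcm(2, 2) = 2 and divides |G| = 36.
Closing under the operation: H = {e, r^6, r^12, rs, r^7s, r^13s}, so |H| = 6.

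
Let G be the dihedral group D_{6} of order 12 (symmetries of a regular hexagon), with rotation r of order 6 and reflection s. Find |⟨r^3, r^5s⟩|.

4

|⟨r^3⟩| = 2 and |⟨r^5s⟩| = 2, so |H| is a multiple of lcm(2, 2) = 2 and divides |G| = 12.
Closing under the operation: H = {e, r^3, r^2s, r^5s}, so |H| = 4.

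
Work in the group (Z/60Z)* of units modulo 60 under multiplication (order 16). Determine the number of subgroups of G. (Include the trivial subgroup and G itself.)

27

|G| = 16, so by Lagrange every subgroup order divides 16. Divisors: 1, 2, 4, 8, 16.
Subgroups by order — order 1: 1; order 2: 7; order 4: 11; order 8: 7; order 16: 1.
Total: 1 + 7 + 11 + 7 + 1 = 27.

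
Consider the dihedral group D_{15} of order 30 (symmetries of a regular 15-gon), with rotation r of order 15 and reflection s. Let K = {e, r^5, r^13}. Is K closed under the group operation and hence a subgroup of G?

No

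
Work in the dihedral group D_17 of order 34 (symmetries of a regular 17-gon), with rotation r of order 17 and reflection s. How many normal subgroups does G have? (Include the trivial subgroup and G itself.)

3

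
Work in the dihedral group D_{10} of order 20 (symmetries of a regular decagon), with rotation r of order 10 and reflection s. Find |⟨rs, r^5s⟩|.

|⟨rs⟩| = 2 and |⟨r^5s⟩| = 2, so |H| is a multiple of lcm(2, 2) = 2 and divides |G| = 20.
Closing under the operation: H = {e, r^2, r^4, r^6, r^8, rs, r^3s, r^5s, r^7s, r^9s}, so |H| = 10.

10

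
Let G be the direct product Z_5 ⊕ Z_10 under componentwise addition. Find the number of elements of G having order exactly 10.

24

An element (a,b) has order lcm(ord(a), ord(b)); count pairs with lcm equal to 10.
Enumerating gives 24 such elements.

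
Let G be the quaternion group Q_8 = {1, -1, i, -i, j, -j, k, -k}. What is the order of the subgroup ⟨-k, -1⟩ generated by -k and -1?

4

|⟨-k⟩| = 4 and |⟨-1⟩| = 2, so |H| is a multiple of lcm(4, 2) = 4 and divides |G| = 8.
Closing under the operation: H = {1, -1, k, -k}, so |H| = 4.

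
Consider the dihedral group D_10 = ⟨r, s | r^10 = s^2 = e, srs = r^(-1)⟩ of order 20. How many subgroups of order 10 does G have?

|G| = 20 and 10 | 20, so subgroups of order 10 are possible by Lagrange.
The subgroups of order 10 are: {e, r, r^2, r^3, r^4, r^5, r^6, r^7, r^8, r^9}; {e, r^2, r^4, r^6, r^8, s, r^2s, r^4s, r^6s, r^8s}; {e, r^2, r^4, r^6, r^8, rs, r^3s, r^5s, r^7s, r^9s}.
So G has 3 subgroups of order 10.

3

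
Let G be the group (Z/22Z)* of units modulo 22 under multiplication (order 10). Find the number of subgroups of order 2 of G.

|G| = 10 and 2 | 10, so subgroups of order 2 are possible by Lagrange.
The subgroups of order 2 are: {1, 21}.
So G has 1 subgroup of order 2.

1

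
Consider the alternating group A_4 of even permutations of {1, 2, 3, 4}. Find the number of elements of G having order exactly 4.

No element of G has order 4 (even though 4 | 12).

0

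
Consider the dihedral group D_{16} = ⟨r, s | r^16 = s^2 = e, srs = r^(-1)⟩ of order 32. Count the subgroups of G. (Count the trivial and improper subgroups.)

|G| = 32, so by Lagrange every subgroup order divides 32. Divisors: 1, 2, 4, 8, 16, 32.
Subgroups by order — order 1: 1; order 2: 17; order 4: 9; order 8: 5; order 16: 3; order 32: 1.
Total: 1 + 17 + 9 + 5 + 3 + 1 = 36.

36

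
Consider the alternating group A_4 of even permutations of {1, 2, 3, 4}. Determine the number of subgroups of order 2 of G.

3

|G| = 12 and 2 | 12, so subgroups of order 2 are possible by Lagrange.
The subgroups of order 2 are: {e, (1 2)(3 4)}; {e, (1 3)(2 4)}; {e, (1 4)(2 3)}.
So G has 3 subgroups of order 2.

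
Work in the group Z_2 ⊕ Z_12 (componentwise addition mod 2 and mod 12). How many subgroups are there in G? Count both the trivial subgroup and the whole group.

16

|G| = 24, so by Lagrange every subgroup order divides 24. Divisors: 1, 2, 3, 4, 6, 8, 12, 24.
Subgroups by order — order 1: 1; order 2: 3; order 3: 1; order 4: 3; order 6: 3; order 8: 1; order 12: 3; order 24: 1.
Total: 1 + 3 + 1 + 3 + 3 + 1 + 3 + 1 = 16.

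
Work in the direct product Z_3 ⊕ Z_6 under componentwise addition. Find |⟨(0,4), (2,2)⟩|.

9

|⟨(0,4)⟩| = 3 and |⟨(2,2)⟩| = 3, so |H| is a multiple of lcm(3, 3) = 3 and divides |G| = 18.
Closing under the operation: H = {(0,0), (0,2), (0,4), (1,0), (1,2), (1,4), (2,0), (2,2), (2,4)}, so |H| = 9.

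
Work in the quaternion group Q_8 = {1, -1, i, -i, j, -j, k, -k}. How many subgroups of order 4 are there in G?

3

|G| = 8 and 4 | 8, so subgroups of order 4 are possible by Lagrange.
The subgroups of order 4 are: {1, -1, i, -i}; {1, -1, j, -j}; {1, -1, k, -k}.
So G has 3 subgroups of order 4.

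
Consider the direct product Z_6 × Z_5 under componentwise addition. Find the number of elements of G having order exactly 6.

2

An element (a,b) has order lcm(ord(a), ord(b)); count pairs with lcm equal to 6.
Enumerating gives 2 such elements.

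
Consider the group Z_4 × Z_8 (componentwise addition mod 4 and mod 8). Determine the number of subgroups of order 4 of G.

|G| = 32 and 4 | 32, so subgroups of order 4 are possible by Lagrange.
The subgroups of order 4 are: {(0,0), (0,2), (0,4), (0,6)}; {(0,0), (0,4), (2,0), (2,4)}; {(0,0), (0,4), (2,2), (2,6)}; {(0,0), (1,0), (2,0), (3,0)}; … (7 in all).
So G has 7 subgroups of order 4.

7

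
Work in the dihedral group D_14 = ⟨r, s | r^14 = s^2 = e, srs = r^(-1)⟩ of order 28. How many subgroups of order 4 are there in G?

7

|G| = 28 and 4 | 28, so subgroups of order 4 are possible by Lagrange.
The subgroups of order 4 are: {e, r^7, r^3s, r^10s}; {e, r^7, r^4s, r^11s}; {e, r^7, r^5s, r^12s}; {e, r^7, r^6s, r^13s}; … (7 in all).
So G has 7 subgroups of order 4.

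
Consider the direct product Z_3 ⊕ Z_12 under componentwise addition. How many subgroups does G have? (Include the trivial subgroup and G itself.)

|G| = 36, so by Lagrange every subgroup order divides 36. Divisors: 1, 2, 3, 4, 6, 9, 12, 18, 36.
Subgroups by order — order 1: 1; order 2: 1; order 3: 4; order 4: 1; order 6: 4; order 9: 1; order 12: 4; order 18: 1; order 36: 1.
Total: 1 + 1 + 4 + 1 + 4 + 1 + 4 + 1 + 1 = 18.

18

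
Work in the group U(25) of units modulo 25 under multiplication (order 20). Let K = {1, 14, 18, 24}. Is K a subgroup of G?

No

14 ∈ K but its inverse 9 ∉ K, so K is not a subgroup.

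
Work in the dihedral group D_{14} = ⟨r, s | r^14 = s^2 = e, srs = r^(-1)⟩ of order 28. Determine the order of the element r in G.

Computing powers of r: the smallest k with (r)^k = e is k = 14.

14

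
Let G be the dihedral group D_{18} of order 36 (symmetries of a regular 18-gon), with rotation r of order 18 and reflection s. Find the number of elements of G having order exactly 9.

The elements of order 9 are: r^2, r^4, r^8, r^10, r^14, r^16.
That's 6.

6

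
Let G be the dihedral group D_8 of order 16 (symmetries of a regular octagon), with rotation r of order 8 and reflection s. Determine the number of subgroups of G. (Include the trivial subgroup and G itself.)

|G| = 16, so by Lagrange every subgroup order divides 16. Divisors: 1, 2, 4, 8, 16.
Subgroups by order — order 1: 1; order 2: 9; order 4: 5; order 8: 3; order 16: 1.
Total: 1 + 9 + 5 + 3 + 1 = 19.

19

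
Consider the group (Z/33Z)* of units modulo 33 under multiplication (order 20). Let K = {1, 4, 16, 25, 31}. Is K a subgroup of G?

|K| = 5 divides |G| = 20, consistent with Lagrange.
K contains the identity, every element's inverse is in K, and K is closed under ·: it is a subgroup.
In fact K = ⟨16⟩.

Yes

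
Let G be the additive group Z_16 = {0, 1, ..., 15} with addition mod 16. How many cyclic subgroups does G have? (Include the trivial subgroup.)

5

A cyclic subgroup of order d is generated by each of its φ(d) elements of order d, so the cyclic subgroups of order d number (#elements of order d)/φ(d).
Cyclic subgroups by order — order 1: 1; order 2: 1; order 4: 1; order 8: 1; order 16: 1.
Total: 5.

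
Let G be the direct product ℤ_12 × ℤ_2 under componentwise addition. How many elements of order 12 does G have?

8

An element (a,b) has order lcm(ord(a), ord(b)); count pairs with lcm equal to 12.
Enumerating gives 8 such elements.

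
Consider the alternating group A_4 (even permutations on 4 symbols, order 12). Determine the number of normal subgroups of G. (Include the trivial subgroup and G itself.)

3

G has 10 subgroups. Checking conjugation-invariance by order — order 1: 1/1 normal; order 2: 0/3 normal; order 3: 0/4 normal; order 4: 1/1 normal; order 12: 1/1 normal.
Total normal subgroups: 3.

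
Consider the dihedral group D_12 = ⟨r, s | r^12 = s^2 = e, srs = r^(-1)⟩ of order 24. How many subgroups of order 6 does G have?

5

|G| = 24 and 6 | 24, so subgroups of order 6 are possible by Lagrange.
The subgroups of order 6 are: {e, r^2, r^4, r^6, r^8, r^10}; {e, r^4, r^8, r^2s, r^6s, r^10s}; {e, r^4, r^8, r^3s, r^7s, r^11s}; {e, r^4, r^8, s, r^4s, r^8s}; … (5 in all).
So G has 5 subgroups of order 6.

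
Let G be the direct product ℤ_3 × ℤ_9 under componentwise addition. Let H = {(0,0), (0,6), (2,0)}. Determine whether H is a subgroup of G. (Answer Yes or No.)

No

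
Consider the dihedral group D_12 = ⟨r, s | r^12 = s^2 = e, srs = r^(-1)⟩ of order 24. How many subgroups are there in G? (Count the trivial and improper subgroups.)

|G| = 24, so by Lagrange every subgroup order divides 24. Divisors: 1, 2, 3, 4, 6, 8, 12, 24.
Subgroups by order — order 1: 1; order 2: 13; order 3: 1; order 4: 7; order 6: 5; order 8: 3; order 12: 3; order 24: 1.
Total: 1 + 13 + 1 + 7 + 5 + 3 + 3 + 1 = 34.

34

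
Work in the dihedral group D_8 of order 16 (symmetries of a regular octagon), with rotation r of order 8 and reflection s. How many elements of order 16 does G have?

No element of G has order 16 (even though 16 | 16).

0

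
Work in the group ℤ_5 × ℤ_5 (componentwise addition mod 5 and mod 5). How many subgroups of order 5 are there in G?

6

|G| = 25 and 5 | 25, so subgroups of order 5 are possible by Lagrange.
The subgroups of order 5 are: {(0,0), (0,1), (0,2), (0,3), (0,4)}; {(0,0), (1,0), (2,0), (3,0), (4,0)}; {(0,0), (1,1), (2,2), (3,3), (4,4)}; {(0,0), (1,2), (2,4), (3,1), (4,3)}; … (6 in all).
So G has 6 subgroups of order 5.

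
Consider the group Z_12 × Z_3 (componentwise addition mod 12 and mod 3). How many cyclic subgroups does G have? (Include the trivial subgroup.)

15

Group the elements of G by the cyclic subgroup they generate; each cyclic subgroup of order d accounts for φ(d) elements.
Cyclic subgroups by order — order 1: 1; order 2: 1; order 3: 4; order 4: 1; order 6: 4; order 12: 4.
Total: 15.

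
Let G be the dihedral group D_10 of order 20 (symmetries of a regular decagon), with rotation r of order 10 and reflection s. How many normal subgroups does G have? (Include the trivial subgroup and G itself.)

G has 22 subgroups. Checking conjugation-invariance by order — order 1: 1/1 normal; order 2: 1/11 normal; order 4: 0/5 normal; order 5: 1/1 normal; order 10: 3/3 normal; order 20: 1/1 normal.
Total normal subgroups: 7.

7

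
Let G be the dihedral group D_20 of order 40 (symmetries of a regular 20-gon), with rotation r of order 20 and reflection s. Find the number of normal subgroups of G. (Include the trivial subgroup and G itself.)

G has 48 subgroups. Checking conjugation-invariance by order — order 1: 1/1 normal; order 2: 1/21 normal; order 4: 1/11 normal; order 5: 1/1 normal; order 8: 0/5 normal; order 10: 1/5 normal; order 20: 3/3 normal; order 40: 1/1 normal.
Total normal subgroups: 9.

9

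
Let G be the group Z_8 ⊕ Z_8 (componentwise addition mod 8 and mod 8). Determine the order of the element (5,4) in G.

The order of (5,4) in Z_8 × Z_8 is lcm(ord(5) in Z_8, ord(4) in Z_8).
ord(5) = 8 and ord(4) = 2, so |⟨(5,4)⟩| = lcm(8, 2) = 8.

8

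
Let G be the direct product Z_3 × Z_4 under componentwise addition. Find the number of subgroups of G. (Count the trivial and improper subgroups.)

6

|G| = 12, so by Lagrange every subgroup order divides 12. Divisors: 1, 2, 3, 4, 6, 12.
Subgroups by order — order 1: 1; order 2: 1; order 3: 1; order 4: 1; order 6: 1; order 12: 1.
Total: 1 + 1 + 1 + 1 + 1 + 1 = 6.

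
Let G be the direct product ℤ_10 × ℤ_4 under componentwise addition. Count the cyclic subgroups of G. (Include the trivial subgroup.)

Each element a generates a cyclic subgroup ⟨a⟩; distinct elements may generate the same one (a cyclic group of order d has φ(d) generators).
Cyclic subgroups by order — order 1: 1; order 2: 3; order 4: 2; order 5: 1; order 10: 3; order 20: 2.
Total: 12.

12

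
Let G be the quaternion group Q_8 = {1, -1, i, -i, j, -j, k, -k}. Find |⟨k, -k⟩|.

|⟨k⟩| = 4 and |⟨-k⟩| = 4, so |H| is a multiple of lcm(4, 4) = 4 and divides |G| = 8.
Closing under the operation: H = {1, -1, k, -k}, so |H| = 4.

4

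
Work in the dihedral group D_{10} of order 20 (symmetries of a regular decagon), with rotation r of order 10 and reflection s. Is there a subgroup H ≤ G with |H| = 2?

Yes

2 | 20. A subgroup of order 2 is {e, r^2s}.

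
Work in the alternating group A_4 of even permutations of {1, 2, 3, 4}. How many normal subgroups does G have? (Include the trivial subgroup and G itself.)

G has 10 subgroups. Checking conjugation-invariance by order — order 1: 1/1 normal; order 2: 0/3 normal; order 3: 0/4 normal; order 4: 1/1 normal; order 12: 1/1 normal.
Total normal subgroups: 3.

3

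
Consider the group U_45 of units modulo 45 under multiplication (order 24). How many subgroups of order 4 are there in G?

|G| = 24 and 4 | 24, so subgroups of order 4 are possible by Lagrange.
The subgroups of order 4 are: {1, 8, 17, 19}; {1, 19, 26, 44}; {1, 19, 28, 37}.
So G has 3 subgroups of order 4.

3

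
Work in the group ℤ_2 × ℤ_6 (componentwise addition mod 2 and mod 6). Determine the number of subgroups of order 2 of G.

|G| = 12 and 2 | 12, so subgroups of order 2 are possible by Lagrange.
The subgroups of order 2 are: {(0,0), (0,3)}; {(0,0), (1,0)}; {(0,0), (1,3)}.
So G has 3 subgroups of order 2.

3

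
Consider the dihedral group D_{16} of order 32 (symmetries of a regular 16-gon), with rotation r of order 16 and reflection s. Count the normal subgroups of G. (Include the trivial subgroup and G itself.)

8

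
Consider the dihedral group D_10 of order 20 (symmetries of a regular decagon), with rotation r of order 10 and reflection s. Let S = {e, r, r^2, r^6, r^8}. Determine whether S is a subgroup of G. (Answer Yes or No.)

No

r^6 ∈ S but its inverse r^4 ∉ S, so S is not a subgroup.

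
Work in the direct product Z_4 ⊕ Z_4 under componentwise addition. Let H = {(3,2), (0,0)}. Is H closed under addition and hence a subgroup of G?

No

(3,2) ∈ H but its inverse (1,2) ∉ H, so H is not a subgroup.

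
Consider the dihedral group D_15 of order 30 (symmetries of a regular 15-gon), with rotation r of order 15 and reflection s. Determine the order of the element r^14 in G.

15

Computing powers of r^14: the smallest k with (r^14)^k = e is k = 15.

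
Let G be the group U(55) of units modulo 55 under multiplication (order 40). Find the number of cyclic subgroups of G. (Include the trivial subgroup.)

Group the elements of G by the cyclic subgroup they generate; each cyclic subgroup of order d accounts for φ(d) elements.
Cyclic subgroups by order — order 1: 1; order 2: 3; order 4: 2; order 5: 1; order 10: 3; order 20: 2.
Total: 12.

12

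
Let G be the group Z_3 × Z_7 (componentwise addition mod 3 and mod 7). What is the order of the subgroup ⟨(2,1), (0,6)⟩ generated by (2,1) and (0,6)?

|⟨(2,1)⟩| = 21 and |⟨(0,6)⟩| = 7, so |H| is a multiple of lcm(21, 7) = 21 and divides |G| = 21.
Closing {(2,1), (0,6)} under the group operation gives all of G, so |H| = 21.

21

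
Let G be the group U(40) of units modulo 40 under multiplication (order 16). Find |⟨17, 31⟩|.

|⟨17⟩| = 4 and |⟨31⟩| = 2, so |H| is a multiple of lcm(4, 2) = 4 and divides |G| = 16.
Closing under the operation: H = {1, 7, 9, 17, 23, 31, 33, 39}, so |H| = 8.

8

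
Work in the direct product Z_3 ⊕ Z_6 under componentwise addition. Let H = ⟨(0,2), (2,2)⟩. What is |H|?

9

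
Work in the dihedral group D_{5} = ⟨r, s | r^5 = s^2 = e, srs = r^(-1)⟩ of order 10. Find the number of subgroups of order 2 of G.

5

|G| = 10 and 2 | 10, so subgroups of order 2 are possible by Lagrange.
The subgroups of order 2 are: {e, r^2s}; {e, r^3s}; {e, r^4s}; {e, rs}; … (5 in all).
So G has 5 subgroups of order 2.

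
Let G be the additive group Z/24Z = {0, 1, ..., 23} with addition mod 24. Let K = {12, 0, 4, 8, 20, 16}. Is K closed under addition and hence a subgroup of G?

Yes

|K| = 6 divides |G| = 24, consistent with Lagrange.
K contains the identity, every element's inverse is in K, and K is closed under +: it is a subgroup.
In fact K = ⟨4⟩.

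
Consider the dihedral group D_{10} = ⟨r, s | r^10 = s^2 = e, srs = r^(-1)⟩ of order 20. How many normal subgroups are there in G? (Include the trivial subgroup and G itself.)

G has 22 subgroups. Checking conjugation-invariance by order — order 1: 1/1 normal; order 2: 1/11 normal; order 4: 0/5 normal; order 5: 1/1 normal; order 10: 3/3 normal; order 20: 1/1 normal.
Total normal subgroups: 7.

7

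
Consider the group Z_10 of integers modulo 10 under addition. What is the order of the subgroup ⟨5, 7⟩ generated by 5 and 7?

10

|⟨5⟩| = 2 and |⟨7⟩| = 10, so |H| is a multiple of lcm(2, 10) = 10 and divides |G| = 10.
Closing {5, 7} under the group operation gives all of G, so |H| = 10.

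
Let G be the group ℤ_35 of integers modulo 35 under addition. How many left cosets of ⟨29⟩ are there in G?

|⟨29⟩| = 35 and |G| = 35.
By Lagrange, [G : H] = |G|/|H| = 35/35 = 1.

1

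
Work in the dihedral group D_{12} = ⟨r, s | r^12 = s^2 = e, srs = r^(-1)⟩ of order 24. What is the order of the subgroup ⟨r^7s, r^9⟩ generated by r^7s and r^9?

8

|⟨r^7s⟩| = 2 and |⟨r^9⟩| = 4, so |H| is a multiple of lcm(2, 4) = 4 and divides |G| = 24.
Closing under the operation: H = {e, r^3, r^6, r^9, rs, r^4s, r^7s, r^10s}, so |H| = 8.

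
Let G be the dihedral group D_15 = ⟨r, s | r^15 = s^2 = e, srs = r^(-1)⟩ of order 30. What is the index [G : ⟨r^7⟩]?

2

|⟨r^7⟩| = 15 and |G| = 30.
By Lagrange, [G : H] = |G|/|H| = 30/15 = 2.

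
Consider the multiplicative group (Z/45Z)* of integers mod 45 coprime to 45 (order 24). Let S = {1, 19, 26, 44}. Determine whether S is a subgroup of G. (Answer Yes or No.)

Yes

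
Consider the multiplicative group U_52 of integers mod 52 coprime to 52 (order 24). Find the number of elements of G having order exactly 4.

The elements of order 4 are: 5, 21, 31, 47.
That's 4.

4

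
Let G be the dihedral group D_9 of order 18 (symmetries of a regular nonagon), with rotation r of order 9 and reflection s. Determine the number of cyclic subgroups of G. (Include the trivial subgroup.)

12

A cyclic subgroup of order d is generated by each of its φ(d) elements of order d, so the cyclic subgroups of order d number (#elements of order d)/φ(d).
Cyclic subgroups by order — order 1: 1; order 2: 9; order 3: 1; order 9: 1.
Total: 12.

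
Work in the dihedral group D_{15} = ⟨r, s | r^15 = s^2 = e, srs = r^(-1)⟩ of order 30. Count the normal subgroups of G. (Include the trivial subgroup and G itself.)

G has 28 subgroups. Checking conjugation-invariance by order — order 1: 1/1 normal; order 2: 0/15 normal; order 3: 1/1 normal; order 5: 1/1 normal; order 6: 0/5 normal; order 10: 0/3 normal; order 15: 1/1 normal; order 30: 1/1 normal.
Total normal subgroups: 5.

5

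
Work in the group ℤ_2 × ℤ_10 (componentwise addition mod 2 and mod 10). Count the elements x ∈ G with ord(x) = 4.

0

An element (a,b) has order lcm(ord(a), ord(b)); count pairs with lcm equal to 4.
Enumerating gives 0 such elements.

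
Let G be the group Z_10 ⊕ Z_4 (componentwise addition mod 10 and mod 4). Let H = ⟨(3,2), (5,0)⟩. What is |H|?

|⟨(3,2)⟩| = 10 and |⟨(5,0)⟩| = 2, so |H| is a multiple of lcm(10, 2) = 10 and divides |G| = 40.
Closing under the operation: H = {(0,0), (0,2), (1,0), (1,2), (2,0), (2,2), (3,0), (3,2), (4,0), (4,2), (5,0), (5,2), (6,0), (6,2), (7,0), (7,2), (8,0), (8,2), (9,0), (9,2)}, so |H| = 20.

20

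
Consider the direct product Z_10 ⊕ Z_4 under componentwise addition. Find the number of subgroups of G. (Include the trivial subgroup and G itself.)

|G| = 40, so by Lagrange every subgroup order divides 40. Divisors: 1, 2, 4, 5, 8, 10, 20, 40.
Subgroups by order — order 1: 1; order 2: 3; order 4: 3; order 5: 1; order 8: 1; order 10: 3; order 20: 3; order 40: 1.
Total: 1 + 3 + 3 + 1 + 1 + 3 + 3 + 1 = 16.

16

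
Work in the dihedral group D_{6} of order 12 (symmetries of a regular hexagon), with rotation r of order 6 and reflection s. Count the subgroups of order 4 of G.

|G| = 12 and 4 | 12, so subgroups of order 4 are possible by Lagrange.
The subgroups of order 4 are: {e, r^3, r^2s, r^5s}; {e, r^3, s, r^3s}; {e, r^3, rs, r^4s}.
So G has 3 subgroups of order 4.

3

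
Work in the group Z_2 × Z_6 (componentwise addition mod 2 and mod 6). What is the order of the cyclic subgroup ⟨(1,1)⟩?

The order of (1,1) in Z_2 × Z_6 is lcm(ord(1) in Z_2, ord(1) in Z_6).
ord(1) = 2 and ord(1) = 6, so |⟨(1,1)⟩| = lcm(2, 6) = 6.

6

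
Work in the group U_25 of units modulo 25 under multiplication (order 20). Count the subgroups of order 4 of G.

1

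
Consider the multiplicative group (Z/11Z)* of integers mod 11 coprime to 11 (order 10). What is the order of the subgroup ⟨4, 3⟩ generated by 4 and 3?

|⟨4⟩| = 5 and |⟨3⟩| = 5, so |H| is a multiple of lcm(5, 5) = 5 and divides |G| = 10.
Closing under the operation: H = {1, 3, 4, 5, 9}, so |H| = 5.

5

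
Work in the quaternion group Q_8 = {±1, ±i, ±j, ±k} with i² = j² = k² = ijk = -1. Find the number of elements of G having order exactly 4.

The elements of order 4 are: i, -i, j, -j, k, -k.
That's 6.

6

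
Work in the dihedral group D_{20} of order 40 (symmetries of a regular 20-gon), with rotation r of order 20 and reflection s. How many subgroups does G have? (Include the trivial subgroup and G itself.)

|G| = 40, so by Lagrange every subgroup order divides 40. Divisors: 1, 2, 4, 5, 8, 10, 20, 40.
Subgroups by order — order 1: 1; order 2: 21; order 4: 11; order 5: 1; order 8: 5; order 10: 5; order 20: 3; order 40: 1.
Total: 1 + 21 + 11 + 1 + 5 + 5 + 3 + 1 = 48.

48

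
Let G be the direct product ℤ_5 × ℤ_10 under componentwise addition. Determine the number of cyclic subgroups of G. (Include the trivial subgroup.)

14

Each element a generates a cyclic subgroup ⟨a⟩; distinct elements may generate the same one (a cyclic group of order d has φ(d) generators).
Cyclic subgroups by order — order 1: 1; order 2: 1; order 5: 6; order 10: 6.
Total: 14.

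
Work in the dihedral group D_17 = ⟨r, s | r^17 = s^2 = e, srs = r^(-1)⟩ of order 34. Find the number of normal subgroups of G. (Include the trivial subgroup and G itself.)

3

G has 20 subgroups. Checking conjugation-invariance by order — order 1: 1/1 normal; order 2: 0/17 normal; order 17: 1/1 normal; order 34: 1/1 normal.
Total normal subgroups: 3.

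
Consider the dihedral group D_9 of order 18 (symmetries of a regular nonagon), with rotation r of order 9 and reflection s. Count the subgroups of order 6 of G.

3

|G| = 18 and 6 | 18, so subgroups of order 6 are possible by Lagrange.
The subgroups of order 6 are: {e, r^3, r^6, r^2s, r^5s, r^8s}; {e, r^3, r^6, s, r^3s, r^6s}; {e, r^3, r^6, rs, r^4s, r^7s}.
So G has 3 subgroups of order 6.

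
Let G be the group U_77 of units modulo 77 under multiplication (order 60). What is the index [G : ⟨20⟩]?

6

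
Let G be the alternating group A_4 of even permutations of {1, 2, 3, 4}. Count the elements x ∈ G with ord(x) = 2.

3

The elements of order 2 are: (1 2)(3 4), (1 3)(2 4), (1 4)(2 3).
That's 3.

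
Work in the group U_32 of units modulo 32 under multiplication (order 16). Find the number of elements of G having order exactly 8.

The elements of order 8 are: 3, 5, 11, 13, 19, 21, 27, 29.
That's 8.

8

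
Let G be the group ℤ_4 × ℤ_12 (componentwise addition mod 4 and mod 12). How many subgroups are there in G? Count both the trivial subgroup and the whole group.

30

|G| = 48, so by Lagrange every subgroup order divides 48. Divisors: 1, 2, 3, 4, 6, 8, 12, 16, 24, 48.
Subgroups by order — order 1: 1; order 2: 3; order 3: 1; order 4: 7; order 6: 3; order 8: 3; order 12: 7; order 16: 1; order 24: 3; order 48: 1.
Total: 1 + 3 + 1 + 7 + 3 + 3 + 7 + 1 + 3 + 1 = 30.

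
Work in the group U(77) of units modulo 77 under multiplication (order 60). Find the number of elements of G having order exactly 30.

24

Enumerating element orders in G gives 24 elements of order 30.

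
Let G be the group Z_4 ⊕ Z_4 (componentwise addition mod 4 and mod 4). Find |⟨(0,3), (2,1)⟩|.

8

|⟨(0,3)⟩| = 4 and |⟨(2,1)⟩| = 4, so |H| is a multiple of lcm(4, 4) = 4 and divides |G| = 16.
Closing under the operation: H = {(0,0), (0,1), (0,2), (0,3), (2,0), (2,1), (2,2), (2,3)}, so |H| = 8.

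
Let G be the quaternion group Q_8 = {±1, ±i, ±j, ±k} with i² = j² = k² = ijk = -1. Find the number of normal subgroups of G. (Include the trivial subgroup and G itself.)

G has 6 subgroups. Checking conjugation-invariance by order — order 1: 1/1 normal; order 2: 1/1 normal; order 4: 3/3 normal; order 8: 1/1 normal.
Total normal subgroups: 6.

6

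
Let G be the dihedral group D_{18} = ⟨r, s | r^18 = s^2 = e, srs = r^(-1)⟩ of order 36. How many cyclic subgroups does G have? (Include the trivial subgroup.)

Each element a generates a cyclic subgroup ⟨a⟩; distinct elements may generate the same one (a cyclic group of order d has φ(d) generators).
Cyclic subgroups by order — order 1: 1; order 2: 19; order 3: 1; order 6: 1; order 9: 1; order 18: 1.
Total: 24.

24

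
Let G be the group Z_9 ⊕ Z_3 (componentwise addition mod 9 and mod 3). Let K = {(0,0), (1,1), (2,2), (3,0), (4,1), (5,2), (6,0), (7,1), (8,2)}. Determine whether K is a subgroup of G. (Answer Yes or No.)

Yes

|K| = 9 divides |G| = 27, consistent with Lagrange.
K contains the identity, every element's inverse is in K, and K is closed under +: it is a subgroup.
In fact K = ⟨(7,1)⟩.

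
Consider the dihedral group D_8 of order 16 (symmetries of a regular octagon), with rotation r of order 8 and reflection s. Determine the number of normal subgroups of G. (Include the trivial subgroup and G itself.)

G has 19 subgroups. Checking conjugation-invariance by order — order 1: 1/1 normal; order 2: 1/9 normal; order 4: 1/5 normal; order 8: 3/3 normal; order 16: 1/1 normal.
Total normal subgroups: 7.

7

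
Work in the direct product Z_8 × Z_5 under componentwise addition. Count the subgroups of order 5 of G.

1

|G| = 40 and 5 | 40, so subgroups of order 5 are possible by Lagrange.
The subgroups of order 5 are: {(0,0), (0,1), (0,2), (0,3), (0,4)}.
So G has 1 subgroup of order 5.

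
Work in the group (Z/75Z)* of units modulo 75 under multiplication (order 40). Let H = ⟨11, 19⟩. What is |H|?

20

|⟨11⟩| = 10 and |⟨19⟩| = 10, so |H| is a multiple of lcm(10, 10) = 10 and divides |G| = 40.
Closing under the operation: H = {1, 4, 11, 14, 16, 19, 26, 29, 31, 34, 41, 44, 46, 49, 56, 59, 61, 64, 71, 74}, so |H| = 20.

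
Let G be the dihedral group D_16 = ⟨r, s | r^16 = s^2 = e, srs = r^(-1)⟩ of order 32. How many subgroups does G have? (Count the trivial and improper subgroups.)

36

|G| = 32, so by Lagrange every subgroup order divides 32. Divisors: 1, 2, 4, 8, 16, 32.
Subgroups by order — order 1: 1; order 2: 17; order 4: 9; order 8: 5; order 16: 3; order 32: 1.
Total: 1 + 17 + 9 + 5 + 3 + 1 = 36.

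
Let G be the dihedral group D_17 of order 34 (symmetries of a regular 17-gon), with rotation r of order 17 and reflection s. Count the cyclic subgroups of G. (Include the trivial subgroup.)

19

Each element a generates a cyclic subgroup ⟨a⟩; distinct elements may generate the same one (a cyclic group of order d has φ(d) generators).
Cyclic subgroups by order — order 1: 1; order 2: 17; order 17: 1.
Total: 19.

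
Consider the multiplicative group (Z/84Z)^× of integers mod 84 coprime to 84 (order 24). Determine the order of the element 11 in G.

6

Compute successive powers of 11 mod 84: 11, 37, 71, 25, 23, 1; 11^6 ≡ 1 (mod 84).
So |⟨11⟩| = 6.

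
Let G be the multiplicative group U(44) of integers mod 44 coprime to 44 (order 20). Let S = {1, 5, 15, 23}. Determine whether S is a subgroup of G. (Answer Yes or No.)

No

15 ∈ S but its inverse 3 ∉ S, so S is not a subgroup.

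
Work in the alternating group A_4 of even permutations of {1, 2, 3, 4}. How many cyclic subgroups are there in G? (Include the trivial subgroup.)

8

A cyclic subgroup of order d is generated by each of its φ(d) elements of order d, so the cyclic subgroups of order d number (#elements of order d)/φ(d).
Cyclic subgroups by order — order 1: 1; order 2: 3; order 3: 4.
Total: 8.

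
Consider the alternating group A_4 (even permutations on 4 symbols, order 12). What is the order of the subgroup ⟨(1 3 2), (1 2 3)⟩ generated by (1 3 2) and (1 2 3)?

3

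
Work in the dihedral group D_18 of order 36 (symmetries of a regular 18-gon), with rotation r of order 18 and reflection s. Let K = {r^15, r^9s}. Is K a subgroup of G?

No

The identity e ∉ K, so K is not a subgroup.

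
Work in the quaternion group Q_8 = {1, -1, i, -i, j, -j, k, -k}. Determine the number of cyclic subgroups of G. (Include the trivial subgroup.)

5

Group the elements of G by the cyclic subgroup they generate; each cyclic subgroup of order d accounts for φ(d) elements.
Cyclic subgroups by order — order 1: 1; order 2: 1; order 4: 3.
Total: 5.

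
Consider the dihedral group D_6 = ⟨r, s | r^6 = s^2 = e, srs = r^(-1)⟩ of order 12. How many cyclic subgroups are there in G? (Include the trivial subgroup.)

10

A cyclic subgroup of order d is generated by each of its φ(d) elements of order d, so the cyclic subgroups of order d number (#elements of order d)/φ(d).
Cyclic subgroups by order — order 1: 1; order 2: 7; order 3: 1; order 6: 1.
Total: 10.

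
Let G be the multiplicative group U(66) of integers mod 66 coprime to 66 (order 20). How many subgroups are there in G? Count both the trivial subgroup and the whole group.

|G| = 20, so by Lagrange every subgroup order divides 20. Divisors: 1, 2, 4, 5, 10, 20.
Subgroups by order — order 1: 1; order 2: 3; order 4: 1; order 5: 1; order 10: 3; order 20: 1.
Total: 1 + 3 + 1 + 1 + 3 + 1 = 10.

10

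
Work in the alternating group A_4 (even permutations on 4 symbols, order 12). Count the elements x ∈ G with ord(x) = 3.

The elements of order 3 are: (2 3 4), (2 4 3), (1 2 3), (1 2 4), (1 3 2), (1 3 4), (1 4 2), (1 4 3).
That's 8.

8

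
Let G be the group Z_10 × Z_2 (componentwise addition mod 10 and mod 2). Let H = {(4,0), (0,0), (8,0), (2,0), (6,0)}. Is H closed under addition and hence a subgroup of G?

Yes

|H| = 5 divides |G| = 20, consistent with Lagrange.
H contains the identity, every element's inverse is in H, and H is closed under +: it is a subgroup.
In fact H = ⟨(4,0)⟩.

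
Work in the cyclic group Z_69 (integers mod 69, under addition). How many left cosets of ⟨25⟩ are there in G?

1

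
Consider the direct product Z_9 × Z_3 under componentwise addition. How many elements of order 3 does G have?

8

An element (a,b) has order lcm(ord(a), ord(b)); count pairs with lcm equal to 3.
Enumerating gives 8 such elements.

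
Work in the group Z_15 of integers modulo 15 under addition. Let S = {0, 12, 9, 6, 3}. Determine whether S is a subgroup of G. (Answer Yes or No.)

Yes

|S| = 5 divides |G| = 15, consistent with Lagrange.
S contains the identity, every element's inverse is in S, and S is closed under +: it is a subgroup.
In fact S = ⟨3⟩.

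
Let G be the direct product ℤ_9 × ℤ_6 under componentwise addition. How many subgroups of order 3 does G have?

4

|G| = 54 and 3 | 54, so subgroups of order 3 are possible by Lagrange.
The subgroups of order 3 are: {(0,0), (0,2), (0,4)}; {(0,0), (3,0), (6,0)}; {(0,0), (3,2), (6,4)}; {(0,0), (3,4), (6,2)}.
So G has 4 subgroups of order 3.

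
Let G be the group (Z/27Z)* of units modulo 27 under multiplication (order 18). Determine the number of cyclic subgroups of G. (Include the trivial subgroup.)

6

Each element a generates a cyclic subgroup ⟨a⟩; distinct elements may generate the same one (a cyclic group of order d has φ(d) generators).
Cyclic subgroups by order — order 1: 1; order 2: 1; order 3: 1; order 6: 1; order 9: 1; order 18: 1.
Total: 6.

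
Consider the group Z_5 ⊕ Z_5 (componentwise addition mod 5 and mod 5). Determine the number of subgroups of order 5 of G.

6

|G| = 25 and 5 | 25, so subgroups of order 5 are possible by Lagrange.
The subgroups of order 5 are: {(0,0), (0,1), (0,2), (0,3), (0,4)}; {(0,0), (1,0), (2,0), (3,0), (4,0)}; {(0,0), (1,1), (2,2), (3,3), (4,4)}; {(0,0), (1,2), (2,4), (3,1), (4,3)}; … (6 in all).
So G has 6 subgroups of order 5.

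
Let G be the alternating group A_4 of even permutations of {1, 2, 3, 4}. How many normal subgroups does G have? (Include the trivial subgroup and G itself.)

3

G has 10 subgroups. Checking conjugation-invariance by order — order 1: 1/1 normal; order 2: 0/3 normal; order 3: 0/4 normal; order 4: 1/1 normal; order 12: 1/1 normal.
Total normal subgroups: 3.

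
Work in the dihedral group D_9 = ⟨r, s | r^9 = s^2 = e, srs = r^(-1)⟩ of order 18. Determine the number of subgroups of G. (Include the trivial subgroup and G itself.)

16

|G| = 18, so by Lagrange every subgroup order divides 18. Divisors: 1, 2, 3, 6, 9, 18.
Subgroups by order — order 1: 1; order 2: 9; order 3: 1; order 6: 3; order 9: 1; order 18: 1.
Total: 1 + 9 + 1 + 3 + 1 + 1 = 16.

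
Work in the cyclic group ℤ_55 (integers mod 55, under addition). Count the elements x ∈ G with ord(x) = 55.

40

In a cyclic group of order 55, the number of elements of order d (for d | 55) is φ(d).
φ(55) = 40.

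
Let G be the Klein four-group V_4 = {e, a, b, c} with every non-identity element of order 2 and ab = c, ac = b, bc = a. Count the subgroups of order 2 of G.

3

|G| = 4 and 2 | 4, so subgroups of order 2 are possible by Lagrange.
The subgroups of order 2 are: {e, a}; {e, b}; {e, c}.
So G has 3 subgroups of order 2.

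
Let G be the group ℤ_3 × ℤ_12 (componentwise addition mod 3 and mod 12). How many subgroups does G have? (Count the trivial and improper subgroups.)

18

|G| = 36, so by Lagrange every subgroup order divides 36. Divisors: 1, 2, 3, 4, 6, 9, 12, 18, 36.
Subgroups by order — order 1: 1; order 2: 1; order 3: 4; order 4: 1; order 6: 4; order 9: 1; order 12: 4; order 18: 1; order 36: 1.
Total: 1 + 1 + 4 + 1 + 4 + 1 + 4 + 1 + 1 = 18.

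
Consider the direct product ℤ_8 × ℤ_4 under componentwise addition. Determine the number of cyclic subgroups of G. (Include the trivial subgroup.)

Group the elements of G by the cyclic subgroup they generate; each cyclic subgroup of order d accounts for φ(d) elements.
Cyclic subgroups by order — order 1: 1; order 2: 3; order 4: 6; order 8: 4.
Total: 14.

14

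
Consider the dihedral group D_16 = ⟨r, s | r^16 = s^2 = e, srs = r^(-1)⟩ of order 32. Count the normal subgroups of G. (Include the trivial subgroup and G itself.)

G has 36 subgroups. Checking conjugation-invariance by order — order 1: 1/1 normal; order 2: 1/17 normal; order 4: 1/9 normal; order 8: 1/5 normal; order 16: 3/3 normal; order 32: 1/1 normal.
Total normal subgroups: 8.

8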